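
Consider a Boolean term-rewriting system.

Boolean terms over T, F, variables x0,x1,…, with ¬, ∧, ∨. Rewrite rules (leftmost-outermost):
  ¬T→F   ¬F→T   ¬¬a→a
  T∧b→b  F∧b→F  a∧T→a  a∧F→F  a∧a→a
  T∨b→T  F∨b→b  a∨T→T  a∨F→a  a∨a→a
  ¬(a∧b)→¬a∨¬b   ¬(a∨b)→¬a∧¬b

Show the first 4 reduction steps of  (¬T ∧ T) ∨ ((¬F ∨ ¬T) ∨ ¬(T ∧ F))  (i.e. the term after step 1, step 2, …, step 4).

  start: (¬T ∧ T) ∨ ((¬F ∨ ¬T) ∨ ¬(T ∧ F))
  step 1: ¬T ∨ ((¬F ∨ ¬T) ∨ ¬(T ∧ F))
  step 2: F ∨ ((¬F ∨ ¬T) ∨ ¬(T ∧ F))
  step 3: (¬F ∨ ¬T) ∨ ¬(T ∧ F)
  step 4: (T ∨ ¬T) ∨ ¬(T ∧ F)

Answer: after 4 steps: (T ∨ ¬T) ∨ ¬(T ∧ F)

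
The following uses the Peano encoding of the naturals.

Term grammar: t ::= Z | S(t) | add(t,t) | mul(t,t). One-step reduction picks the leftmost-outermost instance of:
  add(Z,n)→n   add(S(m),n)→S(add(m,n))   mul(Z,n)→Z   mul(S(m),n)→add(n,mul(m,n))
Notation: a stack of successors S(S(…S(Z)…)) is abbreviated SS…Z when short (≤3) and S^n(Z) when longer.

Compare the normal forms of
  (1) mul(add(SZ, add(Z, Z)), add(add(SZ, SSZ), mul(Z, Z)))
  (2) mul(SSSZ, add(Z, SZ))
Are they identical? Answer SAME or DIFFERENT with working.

Term A:
  start: mul(add(SZ, add(Z, Z)), add(add(SZ, SSZ), mul(Z, Z)))
  [1] mul(S(add(Z, add(Z, Z))), add(add(SZ, SSZ), mul(Z, Z)))
  [2] add(add(add(SZ, SSZ), mul(Z, Z)), mul(add(Z, add(Z, Z)), add(add(SZ, SSZ), mul(Z, Z))))
  [3] add(add(S(add(Z, SSZ)), mul(Z, Z)), mul(add(Z, add(Z, Z)), add(add(SZ, SSZ), mul(Z, Z))))
  [4] add(S(add(add(Z, SSZ), mul(Z, Z))), mul(add(Z, add(Z, Z)), add(add(SZ, SSZ), mul(Z, Z))))
  [5] S(add(add(add(Z, SSZ), mul(Z, Z)), mul(add(Z, add(Z, Z)), add(add(SZ, SSZ), mul(Z, Z)))))
  [6] S(add(add(SSZ, mul(Z, Z)), mul(add(Z, add(Z, Z)), add(add(SZ, SSZ), mul(Z, Z)))))
  [7] S(add(S(add(SZ, mul(Z, Z))), mul(add(Z, add(Z, Z)), add(add(SZ, SSZ), mul(Z, Z)))))
  [8] S(S(add(add(SZ, mul(Z, Z)), mul(add(Z, add(Z, Z)), add(add(SZ, SSZ), mul(Z, Z))))))
  [9] S(S(add(S(add(Z, mul(Z, Z))), mul(add(Z, add(Z, Z)), add(add(SZ, SSZ), mul(Z, Z))))))
  [10] S(S(S(add(add(Z, mul(Z, Z)), mul(add(Z, add(Z, Z)), add(add(SZ, SSZ), mul(Z, Z)))))))
  [11] S(S(S(add(mul(Z, Z), mul(add(Z, add(Z, Z)), add(add(SZ, SSZ), mul(Z, Z)))))))
  [12] S(S(S(add(Z, mul(add(Z, add(Z, Z)), add(add(SZ, SSZ), mul(Z, Z)))))))
  [13] S(S(S(mul(add(Z, add(Z, Z)), add(add(SZ, SSZ), mul(Z, Z))))))
  [14] S(S(S(mul(add(Z, Z), add(add(SZ, SSZ), mul(Z, Z))))))
  [15] S(S(S(mul(Z, add(add(SZ, SSZ), mul(Z, Z))))))
  [16] SSSZ

Term B:
  start: mul(SSSZ, add(Z, SZ))
  [1] add(add(Z, SZ), mul(SSZ, add(Z, SZ)))
  [2] add(SZ, mul(SSZ, add(Z, SZ)))
  [3] S(add(Z, mul(SSZ, add(Z, SZ))))
  [4] S(mul(SSZ, add(Z, SZ)))
  [5] S(add(add(Z, SZ), mul(SZ, add(Z, SZ))))
  [6] S(add(SZ, mul(SZ, add(Z, SZ))))
  [7] S(S(add(Z, mul(SZ, add(Z, SZ)))))
  [8] S(S(mul(SZ, add(Z, SZ))))
  [9] S(S(add(add(Z, SZ), mul(Z, add(Z, SZ)))))
  [10] S(S(add(SZ, mul(Z, add(Z, SZ)))))
  [11] S(S(S(add(Z, mul(Z, add(Z, SZ))))))
  [12] S(S(S(mul(Z, add(Z, SZ)))))
  [13] SSSZ

Answer: SAME — A ⇓ SSSZ, B ⇓ SSSZ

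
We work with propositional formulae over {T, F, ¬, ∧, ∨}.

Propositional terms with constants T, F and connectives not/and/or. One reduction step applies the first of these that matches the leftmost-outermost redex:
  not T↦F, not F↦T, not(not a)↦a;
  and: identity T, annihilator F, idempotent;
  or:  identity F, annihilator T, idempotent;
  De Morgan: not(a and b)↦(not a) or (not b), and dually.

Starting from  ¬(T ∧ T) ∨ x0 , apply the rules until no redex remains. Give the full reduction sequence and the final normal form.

  start: ¬(T ∧ T) ∨ x0
  [1] (¬T ∨ ¬T) ∨ x0
  [2] ¬T ∨ x0
  [3] F ∨ x0
  [4] x0

Answer: normal form = x0  (in 4 steps)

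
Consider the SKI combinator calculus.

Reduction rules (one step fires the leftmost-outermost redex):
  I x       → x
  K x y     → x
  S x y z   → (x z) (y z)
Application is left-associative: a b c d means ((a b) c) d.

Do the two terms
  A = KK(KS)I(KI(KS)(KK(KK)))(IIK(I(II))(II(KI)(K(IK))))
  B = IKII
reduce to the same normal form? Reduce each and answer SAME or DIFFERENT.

Answer: SAME — A ⇓ I, B ⇓ I

Reduction:
Term A:
  start: KK(KS)I(KI(KS)(KK(KK)))(IIK(I(II))(II(KI)(K(IK))))
  →1  KI(KI(KS)(KK(KK)))(IIK(I(II))(II(KI)(K(IK))))
  →2  I(IIK(I(II))(II(KI)(K(IK))))
  →3  IIK(I(II))(II(KI)(K(IK)))
  →4  IK(I(II))(II(KI)(K(IK)))
  →5  K(I(II))(II(KI)(K(IK)))
  →6  I(II)
  →7  II
  →8  I

Term B:
  start: IKII
  →1  KII
  →2  I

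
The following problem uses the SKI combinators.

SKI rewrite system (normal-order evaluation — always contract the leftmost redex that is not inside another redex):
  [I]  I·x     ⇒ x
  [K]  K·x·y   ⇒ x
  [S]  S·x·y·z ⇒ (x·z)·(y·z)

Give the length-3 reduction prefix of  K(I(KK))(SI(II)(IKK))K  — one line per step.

Answer: after 3 steps: K

Working:
  start: K(I(KK))(SI(II)(IKK))K
  [1] I(KK)K
  [2] KKK
  [3] K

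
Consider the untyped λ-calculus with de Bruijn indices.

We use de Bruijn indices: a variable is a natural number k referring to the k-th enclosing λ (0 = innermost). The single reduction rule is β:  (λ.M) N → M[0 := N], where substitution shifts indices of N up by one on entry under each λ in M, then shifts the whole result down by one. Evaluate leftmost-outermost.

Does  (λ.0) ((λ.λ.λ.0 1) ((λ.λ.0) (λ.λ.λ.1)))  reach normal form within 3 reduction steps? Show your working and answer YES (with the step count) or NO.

  start: (λ.0) ((λ.λ.λ.0 1) ((λ.λ.0) (λ.λ.λ.1)))
  →1  (λ.λ.λ.0 1) ((λ.λ.0) (λ.λ.λ.1))
  →2  λ.λ.0 1

Answer: YES — reaches normal form λ.λ.0 1 in 2 ≤ 3 steps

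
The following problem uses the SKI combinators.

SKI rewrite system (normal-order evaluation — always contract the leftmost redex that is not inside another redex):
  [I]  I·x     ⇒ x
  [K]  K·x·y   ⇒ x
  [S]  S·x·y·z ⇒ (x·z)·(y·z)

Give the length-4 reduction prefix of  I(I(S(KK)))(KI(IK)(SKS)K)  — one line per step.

  start: I(I(S(KK)))(KI(IK)(SKS)K)
  step 1: I(S(KK))(KI(IK)(SKS)K)
  step 2: S(KK)(KI(IK)(SKS)K)
  step 3: S(KK)(I(SKS)K)
  step 4: S(KK)(SKSK)

Answer: after 4 steps: S(KK)(SKSK)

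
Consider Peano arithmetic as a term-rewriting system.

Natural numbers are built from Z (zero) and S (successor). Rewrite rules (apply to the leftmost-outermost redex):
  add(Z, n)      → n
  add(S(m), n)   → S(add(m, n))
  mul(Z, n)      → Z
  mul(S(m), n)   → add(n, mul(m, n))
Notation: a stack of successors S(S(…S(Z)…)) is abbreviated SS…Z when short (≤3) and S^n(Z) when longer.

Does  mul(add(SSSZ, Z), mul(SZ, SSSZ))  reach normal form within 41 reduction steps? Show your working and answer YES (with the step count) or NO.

Answer: YES — reaches normal form S^9(Z) in 38 ≤ 41 steps

Reduction:
  start: mul(add(SSSZ, Z), mul(SZ, SSSZ))
  [1] mul(S(add(SSZ, Z)), mul(SZ, SSSZ))
  [2] add(mul(SZ, SSSZ), mul(add(SSZ, Z), mul(SZ, SSSZ)))
  [3] add(add(SSSZ, mul(Z, SSSZ)), mul(add(SSZ, Z), mul(SZ, SSSZ)))
  [4] add(S(add(SSZ, mul(Z, SSSZ))), mul(add(SSZ, Z), mul(SZ, SSSZ)))
  [5] S(add(add(SSZ, mul(Z, SSSZ)), mul(add(SSZ, Z), mul(SZ, SSSZ))))
  [6] S(add(S(add(SZ, mul(Z, SSSZ))), mul(add(SSZ, Z), mul(SZ, SSSZ))))
  [7] S(S(add(add(SZ, mul(Z, SSSZ)), mul(add(SSZ, Z), mul(SZ, SSSZ)))))
  [8] S(S(add(S(add(Z, mul(Z, SSSZ))), mul(add(SSZ, Z), mul(SZ, SSSZ)))))
  [9] S(S(S(add(add(Z, mul(Z, SSSZ)), mul(add(SSZ, Z), mul(SZ, SSSZ))))))
  [10] S(S(S(add(mul(Z, SSSZ), mul(add(SSZ, Z), mul(SZ, SSSZ))))))
  [11] S(S(S(add(Z, mul(add(SSZ, Z), mul(SZ, SSSZ))))))
  [12] S(S(S(mul(add(SSZ, Z), mul(SZ, SSSZ)))))
  [13] S(S(S(mul(S(add(SZ, Z)), mul(SZ, SSSZ)))))
  [14] S(S(S(add(mul(SZ, SSSZ), mul(add(SZ, Z), mul(SZ, SSSZ))))))
  [15] S(S(S(add(add(SSSZ, mul(Z, SSSZ)), mul(add(SZ, Z), mul(SZ, SSSZ))))))
  [16] S(S(S(add(S(add(SSZ, mul(Z, SSSZ))), mul(add(SZ, Z), mul(SZ, SSSZ))))))
  [17] S(S(S(S(add(add(SSZ, mul(Z, SSSZ)), mul(add(SZ, Z), mul(SZ, SSSZ)))))))
  [18] S(S(S(S(add(S(add(SZ, mul(Z, SSSZ))), mul(add(SZ, Z), mul(SZ, SSSZ)))))))
  [19] S(S(S(S(S(add(add(SZ, mul(Z, SSSZ)), mul(add(SZ, Z), mul(SZ, SSSZ))))))))
  [20] S(S(S(S(S(add(S(add(Z, mul(Z, SSSZ))), mul(add(SZ, Z), mul(SZ, SSSZ))))))))
  [21] S(S(S(S(S(S(add(add(Z, mul(Z, SSSZ)), mul(add(SZ, Z), mul(SZ, SSSZ)))))))))
  [22] S(S(S(S(S(S(add(mul(Z, SSSZ), mul(add(SZ, Z), mul(SZ, SSSZ)))))))))
  [23] S(S(S(S(S(S(add(Z, mul(add(SZ, Z), mul(SZ, SSSZ)))))))))
  [24] S(S(S(S(S(S(mul(add(SZ, Z), mul(SZ, SSSZ))))))))
  [25] S(S(S(S(S(S(mul(S(add(Z, Z)), mul(SZ, SSSZ))))))))
  [26] S(S(S(S(S(S(add(mul(SZ, SSSZ), mul(add(Z, Z), mul(SZ, SSSZ)))))))))
  [27] S(S(S(S(S(S(add(add(SSSZ, mul(Z, SSSZ)), mul(add(Z, Z), mul(SZ, SSSZ)))))))))
  [28] S(S(S(S(S(S(add(S(add(SSZ, mul(Z, SSSZ))), mul(add(Z, Z), mul(SZ, SSSZ)))))))))
  [29] S(S(S(S(S(S(S(add(add(SSZ, mul(Z, SSSZ)), mul(add(Z, Z), mul(SZ, SSSZ))))))))))
  [30] S(S(S(S(S(S(S(add(S(add(SZ, mul(Z, SSSZ))), mul(add(Z, Z), mul(SZ, SSSZ))))))))))
  [31] S(S(S(S(S(S(S(S(add(add(SZ, mul(Z, SSSZ)), mul(add(Z, Z), mul(SZ, SSSZ)))))))))))
  [32] S(S(S(S(S(S(S(S(add(S(add(Z, mul(Z, SSSZ))), mul(add(Z, Z), mul(SZ, SSSZ)))))))))))
  [33] S(S(S(S(S(S(S(S(S(add(add(Z, mul(Z, SSSZ)), mul(add(Z, Z), mul(SZ, SSSZ))))))))))))
  [34] S(S(S(S(S(S(S(S(S(add(mul(Z, SSSZ), mul(add(Z, Z), mul(SZ, SSSZ))))))))))))
  [35] S(S(S(S(S(S(S(S(S(add(Z, mul(add(Z, Z), mul(SZ, SSSZ))))))))))))
  [36] S(S(S(S(S(S(S(S(S(mul(add(Z, Z), mul(SZ, SSSZ)))))))))))
  [37] S(S(S(S(S(S(S(S(S(mul(Z, mul(SZ, SSSZ)))))))))))
  [38] S^9(Z)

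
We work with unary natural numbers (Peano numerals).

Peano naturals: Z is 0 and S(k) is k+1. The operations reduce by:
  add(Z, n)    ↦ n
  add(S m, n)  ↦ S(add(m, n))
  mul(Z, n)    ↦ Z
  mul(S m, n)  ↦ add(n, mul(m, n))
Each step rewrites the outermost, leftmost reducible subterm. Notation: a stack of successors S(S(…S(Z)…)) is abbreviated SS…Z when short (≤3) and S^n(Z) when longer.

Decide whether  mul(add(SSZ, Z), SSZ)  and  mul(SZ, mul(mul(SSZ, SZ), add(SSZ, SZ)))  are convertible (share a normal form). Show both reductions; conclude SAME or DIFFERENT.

Term A:
  start: mul(add(SSZ, Z), SSZ)
  [1] mul(S(add(SZ, Z)), SSZ)
  [2] add(SSZ, mul(add(SZ, Z), SSZ))
  [3] S(add(SZ, mul(add(SZ, Z), SSZ)))
  [4] S(S(add(Z, mul(add(SZ, Z), SSZ))))
  [5] S(S(mul(add(SZ, Z), SSZ)))
  [6] S(S(mul(S(add(Z, Z)), SSZ)))
  [7] S(S(add(SSZ, mul(add(Z, Z), SSZ))))
  [8] S(S(S(add(SZ, mul(add(Z, Z), SSZ)))))
  [9] S(S(S(S(add(Z, mul(add(Z, Z), SSZ))))))
  [10] S(S(S(S(mul(add(Z, Z), SSZ)))))
  [11] S(S(S(S(mul(Z, SSZ)))))
  [12] S^4(Z)

Term B:
  start: mul(SZ, mul(mul(SSZ, SZ), add(SSZ, SZ)))
  [1] add(mul(mul(SSZ, SZ), add(SSZ, SZ)), mul(Z, mul(mul(SSZ, SZ), add(SSZ, SZ))))
  [2] add(mul(add(SZ, mul(SZ, SZ)), add(SSZ, SZ)), mul(Z, mul(mul(SSZ, SZ), add(SSZ, SZ))))
  [3] add(mul(S(add(Z, mul(SZ, SZ))), add(SSZ, SZ)), mul(Z, mul(mul(SSZ, SZ), add(SSZ, SZ))))
  [4] add(add(add(SSZ, SZ), mul(add(Z, mul(SZ, SZ)), add(SSZ, SZ))), mul(Z, mul(mul(SSZ, SZ), add(SSZ, SZ))))
  [5] add(add(S(add(SZ, SZ)), mul(add(Z, mul(SZ, SZ)), add(SSZ, SZ))), mul(Z, mul(mul(SSZ, SZ), add(SSZ, SZ))))
  [6] add(S(add(add(SZ, SZ), mul(add(Z, mul(SZ, SZ)), add(SSZ, SZ)))), mul(Z, mul(mul(SSZ, SZ), add(SSZ, SZ))))
  [7] S(add(add(add(SZ, SZ), mul(add(Z, mul(SZ, SZ)), add(SSZ, SZ))), mul(Z, mul(mul(SSZ, SZ), add(SSZ, SZ)))))
  [8] S(add(add(S(add(Z, SZ)), mul(add(Z, mul(SZ, SZ)), add(SSZ, SZ))), mul(Z, mul(mul(SSZ, SZ), add(SSZ, SZ)))))
  [9] S(add(S(add(add(Z, SZ), mul(add(Z, mul(SZ, SZ)), add(SSZ, SZ)))), mul(Z, mul(mul(SSZ, SZ), add(SSZ, SZ)))))
  [10] S(S(add(add(add(Z, SZ), mul(add(Z, mul(SZ, SZ)), add(SSZ, SZ))), mul(Z, mul(mul(SSZ, SZ), add(SSZ, SZ))))))
  [11] S(S(add(add(SZ, mul(add(Z, mul(SZ, SZ)), add(SSZ, SZ))), mul(Z, mul(mul(SSZ, SZ), add(SSZ, SZ))))))
  [12] S(S(add(S(add(Z, mul(add(Z, mul(SZ, SZ)), add(SSZ, SZ)))), mul(Z, mul(mul(SSZ, SZ), add(SSZ, SZ))))))
  [13] S(S(S(add(add(Z, mul(add(Z, mul(SZ, SZ)), add(SSZ, SZ))), mul(Z, mul(mul(SSZ, SZ), add(SSZ, SZ)))))))
  [14] S(S(S(add(mul(add(Z, mul(SZ, SZ)), add(SSZ, SZ)), mul(Z, mul(mul(SSZ, SZ), add(SSZ, SZ)))))))
  [15] S(S(S(add(mul(mul(SZ, SZ), add(SSZ, SZ)), mul(Z, mul(mul(SSZ, SZ), add(SSZ, SZ)))))))
  [16] S(S(S(add(mul(add(SZ, mul(Z, SZ)), add(SSZ, SZ)), mul(Z, mul(mul(SSZ, SZ), add(SSZ, SZ)))))))
  [17] S(S(S(add(mul(S(add(Z, mul(Z, SZ))), add(SSZ, SZ)), mul(Z, mul(mul(SSZ, SZ), add(SSZ, SZ)))))))
  [18] S(S(S(add(add(add(SSZ, SZ), mul(add(Z, mul(Z, SZ)), add(SSZ, SZ))), mul(Z, mul(mul(SSZ, SZ), add(SSZ, SZ)))))))
  [19] S(S(S(add(add(S(add(SZ, SZ)), mul(add(Z, mul(Z, SZ)), add(SSZ, SZ))), mul(Z, mul(mul(SSZ, SZ), add(SSZ, SZ)))))))
  [20] S(S(S(add(S(add(add(SZ, SZ), mul(add(Z, mul(Z, SZ)), add(SSZ, SZ)))), mul(Z, mul(mul(SSZ, SZ), add(SSZ, SZ)))))))
  [21] S(S(S(S(add(add(add(SZ, SZ), mul(add(Z, mul(Z, SZ)), add(SSZ, SZ))), mul(Z, mul(mul(SSZ, SZ), add(SSZ, SZ))))))))
  [22] S(S(S(S(add(add(S(add(Z, SZ)), mul(add(Z, mul(Z, SZ)), add(SSZ, SZ))), mul(Z, mul(mul(SSZ, SZ), add(SSZ, SZ))))))))
  [23] S(S(S(S(add(S(add(add(Z, SZ), mul(add(Z, mul(Z, SZ)), add(SSZ, SZ)))), mul(Z, mul(mul(SSZ, SZ), add(SSZ, SZ))))))))
  [24] S(S(S(S(S(add(add(add(Z, SZ), mul(add(Z, mul(Z, SZ)), add(SSZ, SZ))), mul(Z, mul(mul(SSZ, SZ), add(SSZ, SZ)))))))))
  [25] S(S(S(S(S(add(add(SZ, mul(add(Z, mul(Z, SZ)), add(SSZ, SZ))), mul(Z, mul(mul(SSZ, SZ), add(SSZ, SZ)))))))))
  [26] S(S(S(S(S(add(S(add(Z, mul(add(Z, mul(Z, SZ)), add(SSZ, SZ)))), mul(Z, mul(mul(SSZ, SZ), add(SSZ, SZ)))))))))
  [27] S(S(S(S(S(S(add(add(Z, mul(add(Z, mul(Z, SZ)), add(SSZ, SZ))), mul(Z, mul(mul(SSZ, SZ), add(SSZ, SZ))))))))))
  [28] S(S(S(S(S(S(add(mul(add(Z, mul(Z, SZ)), add(SSZ, SZ)), mul(Z, mul(mul(SSZ, SZ), add(SSZ, SZ))))))))))
  [29] S(S(S(S(S(S(add(mul(mul(Z, SZ), add(SSZ, SZ)), mul(Z, mul(mul(SSZ, SZ), add(SSZ, SZ))))))))))
  [30] S(S(S(S(S(S(add(mul(Z, add(SSZ, SZ)), mul(Z, mul(mul(SSZ, SZ), add(SSZ, SZ))))))))))
  [31] S(S(S(S(S(S(add(Z, mul(Z, mul(mul(SSZ, SZ), add(SSZ, SZ))))))))))
  [32] S(S(S(S(S(S(mul(Z, mul(mul(SSZ, SZ), add(SSZ, SZ)))))))))
  [33] S^6(Z)

Answer: DIFFERENT — A ⇓ S^4(Z), B ⇓ S^6(Z)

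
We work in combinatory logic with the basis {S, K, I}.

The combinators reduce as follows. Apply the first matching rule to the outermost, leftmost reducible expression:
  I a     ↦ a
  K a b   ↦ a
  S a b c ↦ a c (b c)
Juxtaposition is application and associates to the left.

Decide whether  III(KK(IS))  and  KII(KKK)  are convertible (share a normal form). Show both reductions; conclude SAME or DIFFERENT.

Answer: SAME — A ⇓ K, B ⇓ K

Reduction:
Term A:
  start: III(KK(IS))
  step 1: II(KK(IS))
  step 2: I(KK(IS))
  step 3: KK(IS)
  step 4: K

Term B:
  start: KII(KKK)
  step 1: I(KKK)
  step 2: KKK
  step 3: K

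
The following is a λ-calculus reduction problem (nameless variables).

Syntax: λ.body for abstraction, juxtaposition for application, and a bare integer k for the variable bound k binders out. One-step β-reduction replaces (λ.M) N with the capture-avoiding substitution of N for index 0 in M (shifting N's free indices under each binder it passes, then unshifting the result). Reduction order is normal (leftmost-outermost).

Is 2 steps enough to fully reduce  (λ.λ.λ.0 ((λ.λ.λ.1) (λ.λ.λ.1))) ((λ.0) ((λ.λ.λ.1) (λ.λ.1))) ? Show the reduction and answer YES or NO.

Answer: YES — reaches normal form λ.λ.0 (λ.λ.1) in 2 ≤ 2 steps

Reduction:
  start: (λ.λ.λ.0 ((λ.λ.λ.1) (λ.λ.λ.1))) ((λ.0) ((λ.λ.λ.1) (λ.λ.1)))
  [1] λ.λ.0 ((λ.λ.λ.1) (λ.λ.λ.1))
  [2] λ.λ.0 (λ.λ.1)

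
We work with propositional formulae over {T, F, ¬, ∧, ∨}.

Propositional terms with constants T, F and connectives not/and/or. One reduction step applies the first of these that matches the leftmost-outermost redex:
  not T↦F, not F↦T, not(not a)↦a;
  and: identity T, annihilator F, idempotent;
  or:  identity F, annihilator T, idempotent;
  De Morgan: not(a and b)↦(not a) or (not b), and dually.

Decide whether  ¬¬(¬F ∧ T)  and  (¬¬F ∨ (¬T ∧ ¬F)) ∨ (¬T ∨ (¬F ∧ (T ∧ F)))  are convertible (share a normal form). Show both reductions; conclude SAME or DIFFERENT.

Term A:
  start: ¬¬(¬F ∧ T)
  →1  ¬F ∧ T
  →2  ¬F
  →3  T

Term B:
  start: (¬¬F ∨ (¬T ∧ ¬F)) ∨ (¬T ∨ (¬F ∧ (T ∧ F)))
  →1  (F ∨ (¬T ∧ ¬F)) ∨ (¬T ∨ (¬F ∧ (T ∧ F)))
  →2  (¬T ∧ ¬F) ∨ (¬T ∨ (¬F ∧ (T ∧ F)))
  →3  (F ∧ ¬F) ∨ (¬T ∨ (¬F ∧ (T ∧ F)))
  →4  F ∨ (¬T ∨ (¬F ∧ (T ∧ F)))
  →5  ¬T ∨ (¬F ∧ (T ∧ F))
  →6  F ∨ (¬F ∧ (T ∧ F))
  →7  ¬F ∧ (T ∧ F)
  →8  T ∧ (T ∧ F)
  →9  T ∧ F
  →10  F

Answer: DIFFERENT — A ⇓ T, B ⇓ F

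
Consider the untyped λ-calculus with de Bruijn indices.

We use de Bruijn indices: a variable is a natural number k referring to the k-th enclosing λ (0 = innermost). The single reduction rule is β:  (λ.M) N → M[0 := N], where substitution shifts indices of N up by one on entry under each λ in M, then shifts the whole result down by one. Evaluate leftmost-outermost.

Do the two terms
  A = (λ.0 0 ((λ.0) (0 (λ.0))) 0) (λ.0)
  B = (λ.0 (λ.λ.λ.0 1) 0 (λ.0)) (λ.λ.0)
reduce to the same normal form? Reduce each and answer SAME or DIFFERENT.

Term A:
  start: (λ.0 0 ((λ.0) (0 (λ.0))) 0) (λ.0)
  [1] (λ.0) (λ.0) ((λ.0) ((λ.0) (λ.0))) (λ.0)
  [2] (λ.0) ((λ.0) ((λ.0) (λ.0))) (λ.0)
  [3] (λ.0) ((λ.0) (λ.0)) (λ.0)
  [4] (λ.0) (λ.0) (λ.0)
  [5] (λ.0) (λ.0)
  [6] λ.0

Term B:
  start: (λ.0 (λ.λ.λ.0 1) 0 (λ.0)) (λ.λ.0)
  [1] (λ.λ.0) (λ.λ.λ.0 1) (λ.λ.0) (λ.0)
  [2] (λ.0) (λ.λ.0) (λ.0)
  [3] (λ.λ.0) (λ.0)
  [4] λ.0

Answer: SAME — A ⇓ λ.0, B ⇓ λ.0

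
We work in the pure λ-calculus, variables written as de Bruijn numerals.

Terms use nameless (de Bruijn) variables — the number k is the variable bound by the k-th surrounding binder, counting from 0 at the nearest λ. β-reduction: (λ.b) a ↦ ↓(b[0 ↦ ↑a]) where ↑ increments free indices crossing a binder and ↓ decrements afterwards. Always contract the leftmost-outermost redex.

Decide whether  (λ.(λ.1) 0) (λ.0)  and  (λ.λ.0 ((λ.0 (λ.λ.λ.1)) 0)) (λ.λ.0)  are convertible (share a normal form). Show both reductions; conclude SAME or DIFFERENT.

Answer: DIFFERENT — A ⇓ λ.0, B ⇓ λ.0 (0 (λ.λ.λ.1))

Derivation:
Term A:
  start: (λ.(λ.1) 0) (λ.0)
  →1  (λ.λ.0) (λ.0)
  →2  λ.0

Term B:
  start: (λ.λ.0 ((λ.0 (λ.λ.λ.1)) 0)) (λ.λ.0)
  →1  λ.0 ((λ.0 (λ.λ.λ.1)) 0)
  →2  λ.0 (0 (λ.λ.λ.1))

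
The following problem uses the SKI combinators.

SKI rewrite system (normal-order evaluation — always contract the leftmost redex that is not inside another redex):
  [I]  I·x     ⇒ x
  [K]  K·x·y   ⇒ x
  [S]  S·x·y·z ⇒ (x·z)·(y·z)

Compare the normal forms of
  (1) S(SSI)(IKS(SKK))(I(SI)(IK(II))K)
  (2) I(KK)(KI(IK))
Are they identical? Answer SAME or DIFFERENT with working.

Term A:
  start: S(SSI)(IKS(SKK))(I(SI)(IK(II))K)
  step 1: SSI(I(SI)(IK(II))K)(IKS(SKK)(I(SI)(IK(II))K))
  step 2: S(I(SI)(IK(II))K)(I(I(SI)(IK(II))K))(IKS(SKK)(I(SI)(IK(II))K))
  step 3: I(SI)(IK(II))K(IKS(SKK)(I(SI)(IK(II))K))(I(I(SI)(IK(II))K)(IKS(SKK)(I(SI)(IK(II))K)))
  step 4: SI(IK(II))K(IKS(SKK)(I(SI)(IK(II))K))(I(I(SI)(IK(II))K)(IKS(SKK)(I(SI)(IK(II))K)))
  step 5: IK(IK(II)K)(IKS(SKK)(I(SI)(IK(II))K))(I(I(SI)(IK(II))K)(IKS(SKK)(I(SI)(IK(II))K)))
  step 6: K(IK(II)K)(IKS(SKK)(I(SI)(IK(II))K))(I(I(SI)(IK(II))K)(IKS(SKK)(I(SI)(IK(II))K)))
  step 7: IK(II)K(I(I(SI)(IK(II))K)(IKS(SKK)(I(SI)(IK(II))K)))
  step 8: K(II)K(I(I(SI)(IK(II))K)(IKS(SKK)(I(SI)(IK(II))K)))
  step 9: II(I(I(SI)(IK(II))K)(IKS(SKK)(I(SI)(IK(II))K)))
  step 10: I(I(I(SI)(IK(II))K)(IKS(SKK)(I(SI)(IK(II))K)))
  step 11: I(I(SI)(IK(II))K)(IKS(SKK)(I(SI)(IK(II))K))
  step 12: I(SI)(IK(II))K(IKS(SKK)(I(SI)(IK(II))K))
  step 13: SI(IK(II))K(IKS(SKK)(I(SI)(IK(II))K))
  step 14: IK(IK(II)K)(IKS(SKK)(I(SI)(IK(II))K))
  step 15: K(IK(II)K)(IKS(SKK)(I(SI)(IK(II))K))
  step 16: IK(II)K
  step 17: K(II)K
  step 18: II
  step 19: I

Term B:
  start: I(KK)(KI(IK))
  step 1: KK(KI(IK))
  step 2: K

Answer: DIFFERENT — A ⇓ I, B ⇓ K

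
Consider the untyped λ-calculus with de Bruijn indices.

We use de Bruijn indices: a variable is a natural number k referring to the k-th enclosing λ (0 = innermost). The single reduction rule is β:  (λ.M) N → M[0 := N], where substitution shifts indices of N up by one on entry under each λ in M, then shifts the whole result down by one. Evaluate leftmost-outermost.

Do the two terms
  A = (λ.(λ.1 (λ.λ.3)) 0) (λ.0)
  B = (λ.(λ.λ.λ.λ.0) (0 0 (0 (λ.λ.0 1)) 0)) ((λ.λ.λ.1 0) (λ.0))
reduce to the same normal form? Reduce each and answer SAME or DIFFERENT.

Answer: SAME — A ⇓ λ.λ.λ.0, B ⇓ λ.λ.λ.0

Derivation:
Term A:
  start: (λ.(λ.1 (λ.λ.3)) 0) (λ.0)
  →1  (λ.(λ.0) (λ.λ.λ.0)) (λ.0)
  →2  (λ.0) (λ.λ.λ.0)
  →3  λ.λ.λ.0

Term B:
  start: (λ.(λ.λ.λ.λ.0) (0 0 (0 (λ.λ.0 1)) 0)) ((λ.λ.λ.1 0) (λ.0))
  →1  (λ.λ.λ.λ.0) ((λ.λ.λ.1 0) (λ.0) ((λ.λ.λ.1 0) (λ.0)) ((λ.λ.λ.1 0) (λ.0) (λ.λ.0 1)) ((λ.λ.λ.1 0) (λ.0)))
  →2  λ.λ.λ.0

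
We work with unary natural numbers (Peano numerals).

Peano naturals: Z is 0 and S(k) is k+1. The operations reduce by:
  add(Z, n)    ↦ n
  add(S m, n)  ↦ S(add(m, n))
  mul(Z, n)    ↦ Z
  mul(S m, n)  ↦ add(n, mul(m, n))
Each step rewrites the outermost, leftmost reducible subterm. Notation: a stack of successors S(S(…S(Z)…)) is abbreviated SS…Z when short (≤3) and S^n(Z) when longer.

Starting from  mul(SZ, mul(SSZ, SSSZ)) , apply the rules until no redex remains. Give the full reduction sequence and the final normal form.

  start: mul(SZ, mul(SSZ, SSSZ))
  step 1: add(mul(SSZ, SSSZ), mul(Z, mul(SSZ, SSSZ)))
  step 2: add(add(SSSZ, mul(SZ, SSSZ)), mul(Z, mul(SSZ, SSSZ)))
  step 3: add(S(add(SSZ, mul(SZ, SSSZ))), mul(Z, mul(SSZ, SSSZ)))
  step 4: S(add(add(SSZ, mul(SZ, SSSZ)), mul(Z, mul(SSZ, SSSZ))))
  step 5: S(add(S(add(SZ, mul(SZ, SSSZ))), mul(Z, mul(SSZ, SSSZ))))
  step 6: S(S(add(add(SZ, mul(SZ, SSSZ)), mul(Z, mul(SSZ, SSSZ)))))
  step 7: S(S(add(S(add(Z, mul(SZ, SSSZ))), mul(Z, mul(SSZ, SSSZ)))))
  step 8: S(S(S(add(add(Z, mul(SZ, SSSZ)), mul(Z, mul(SSZ, SSSZ))))))
  step 9: S(S(S(add(mul(SZ, SSSZ), mul(Z, mul(SSZ, SSSZ))))))
  step 10: S(S(S(add(add(SSSZ, mul(Z, SSSZ)), mul(Z, mul(SSZ, SSSZ))))))
  step 11: S(S(S(add(S(add(SSZ, mul(Z, SSSZ))), mul(Z, mul(SSZ, SSSZ))))))
  step 12: S(S(S(S(add(add(SSZ, mul(Z, SSSZ)), mul(Z, mul(SSZ, SSSZ)))))))
  step 13: S(S(S(S(add(S(add(SZ, mul(Z, SSSZ))), mul(Z, mul(SSZ, SSSZ)))))))
  step 14: S(S(S(S(S(add(add(SZ, mul(Z, SSSZ)), mul(Z, mul(SSZ, SSSZ))))))))
  step 15: S(S(S(S(S(add(S(add(Z, mul(Z, SSSZ))), mul(Z, mul(SSZ, SSSZ))))))))
  step 16: S(S(S(S(S(S(add(add(Z, mul(Z, SSSZ)), mul(Z, mul(SSZ, SSSZ)))))))))
  step 17: S(S(S(S(S(S(add(mul(Z, SSSZ), mul(Z, mul(SSZ, SSSZ)))))))))
  step 18: S(S(S(S(S(S(add(Z, mul(Z, mul(SSZ, SSSZ)))))))))
  step 19: S(S(S(S(S(S(mul(Z, mul(SSZ, SSSZ))))))))
  step 20: S^6(Z)

Answer: normal form = S^6(Z)  (in 20 steps)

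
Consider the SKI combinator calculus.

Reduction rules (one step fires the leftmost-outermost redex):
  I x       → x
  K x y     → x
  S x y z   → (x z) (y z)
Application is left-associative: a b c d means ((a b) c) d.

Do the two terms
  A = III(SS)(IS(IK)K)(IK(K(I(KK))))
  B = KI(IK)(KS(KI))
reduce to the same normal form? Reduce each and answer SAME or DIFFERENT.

Term A:
  start: III(SS)(IS(IK)K)(IK(K(I(KK))))
  [1] II(SS)(IS(IK)K)(IK(K(I(KK))))
  [2] I(SS)(IS(IK)K)(IK(K(I(KK))))
  [3] SS(IS(IK)K)(IK(K(I(KK))))
  [4] S(IK(K(I(KK))))(IS(IK)K(IK(K(I(KK)))))
  [5] S(K(K(I(KK))))(IS(IK)K(IK(K(I(KK)))))
  [6] S(K(K(KK)))(IS(IK)K(IK(K(I(KK)))))
  [7] S(K(K(KK)))(S(IK)K(IK(K(I(KK)))))
  [8] S(K(K(KK)))(IK(IK(K(I(KK))))(K(IK(K(I(KK))))))
  [9] S(K(K(KK)))(K(IK(K(I(KK))))(K(IK(K(I(KK))))))
  [10] S(K(K(KK)))(IK(K(I(KK))))
  [11] S(K(K(KK)))(K(K(I(KK))))
  [12] S(K(K(KK)))(K(K(KK)))

Term B:
  start: KI(IK)(KS(KI))
  [1] I(KS(KI))
  [2] KS(KI)
  [3] S

Answer: DIFFERENT — A ⇓ S(K(K(KK)))(K(K(KK))), B ⇓ S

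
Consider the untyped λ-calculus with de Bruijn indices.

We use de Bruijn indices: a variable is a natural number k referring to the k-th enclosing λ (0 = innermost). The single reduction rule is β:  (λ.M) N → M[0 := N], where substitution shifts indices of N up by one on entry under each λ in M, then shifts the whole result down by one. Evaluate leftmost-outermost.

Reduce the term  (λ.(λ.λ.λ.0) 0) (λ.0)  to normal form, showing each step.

Answer: normal form = λ.λ.0  (in 2 steps)

Derivation:
  start: (λ.(λ.λ.λ.0) 0) (λ.0)
  →1  (λ.λ.λ.0) (λ.0)
  →2  λ.λ.0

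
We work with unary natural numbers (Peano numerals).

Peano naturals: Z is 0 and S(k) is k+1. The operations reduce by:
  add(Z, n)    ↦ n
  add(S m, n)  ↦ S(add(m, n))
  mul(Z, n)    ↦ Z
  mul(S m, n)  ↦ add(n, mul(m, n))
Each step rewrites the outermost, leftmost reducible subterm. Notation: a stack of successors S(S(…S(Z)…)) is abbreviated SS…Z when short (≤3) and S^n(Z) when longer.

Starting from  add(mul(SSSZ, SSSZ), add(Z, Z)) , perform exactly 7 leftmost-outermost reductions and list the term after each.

  start: add(mul(SSSZ, SSSZ), add(Z, Z))
  [1] add(add(SSSZ, mul(SSZ, SSSZ)), add(Z, Z))
  [2] add(S(add(SSZ, mul(SSZ, SSSZ))), add(Z, Z))
  [3] S(add(add(SSZ, mul(SSZ, SSSZ)), add(Z, Z)))
  [4] S(add(S(add(SZ, mul(SSZ, SSSZ))), add(Z, Z)))
  [5] S(S(add(add(SZ, mul(SSZ, SSSZ)), add(Z, Z))))
  [6] S(S(add(S(add(Z, mul(SSZ, SSSZ))), add(Z, Z))))
  [7] S(S(S(add(add(Z, mul(SSZ, SSSZ)), add(Z, Z)))))

Answer: after 7 steps: S(S(S(add(add(Z, mul(SSZ, SSSZ)), add(Z, Z)))))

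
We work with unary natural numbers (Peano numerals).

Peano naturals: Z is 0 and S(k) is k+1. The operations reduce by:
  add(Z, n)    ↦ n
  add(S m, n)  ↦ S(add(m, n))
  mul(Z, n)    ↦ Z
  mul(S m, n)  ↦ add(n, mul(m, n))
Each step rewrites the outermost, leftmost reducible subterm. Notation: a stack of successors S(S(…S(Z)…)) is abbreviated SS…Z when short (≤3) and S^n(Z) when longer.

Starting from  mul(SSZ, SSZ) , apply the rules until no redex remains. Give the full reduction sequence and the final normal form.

Answer: normal form = S^4(Z)  (in 9 steps)

Working:
  start: mul(SSZ, SSZ)
  step 1: add(SSZ, mul(SZ, SSZ))
  step 2: S(add(SZ, mul(SZ, SSZ)))
  step 3: S(S(add(Z, mul(SZ, SSZ))))
  step 4: S(S(mul(SZ, SSZ)))
  step 5: S(S(add(SSZ, mul(Z, SSZ))))
  step 6: S(S(S(add(SZ, mul(Z, SSZ)))))
  step 7: S(S(S(S(add(Z, mul(Z, SSZ))))))
  step 8: S(S(S(S(mul(Z, SSZ)))))
  step 9: S^4(Z)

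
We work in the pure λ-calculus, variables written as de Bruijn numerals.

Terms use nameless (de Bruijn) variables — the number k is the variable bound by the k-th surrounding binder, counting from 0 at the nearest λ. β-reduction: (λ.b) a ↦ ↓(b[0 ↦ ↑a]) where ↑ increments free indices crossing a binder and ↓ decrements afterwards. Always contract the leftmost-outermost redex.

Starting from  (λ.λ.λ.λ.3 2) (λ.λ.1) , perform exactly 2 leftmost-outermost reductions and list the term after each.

Answer: after 2 steps: λ.λ.λ.λ.3

Derivation:
  start: (λ.λ.λ.λ.3 2) (λ.λ.1)
  →1  λ.λ.λ.(λ.λ.1) 2
  →2  λ.λ.λ.λ.3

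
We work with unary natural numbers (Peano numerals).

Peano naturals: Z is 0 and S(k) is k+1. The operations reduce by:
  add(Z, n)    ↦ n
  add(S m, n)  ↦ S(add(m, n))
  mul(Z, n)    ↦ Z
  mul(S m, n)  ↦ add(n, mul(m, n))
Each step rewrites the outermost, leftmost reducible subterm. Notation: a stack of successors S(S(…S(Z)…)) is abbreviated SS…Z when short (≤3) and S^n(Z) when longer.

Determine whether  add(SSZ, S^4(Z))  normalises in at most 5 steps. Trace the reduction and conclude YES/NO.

Answer: YES — reaches normal form S^6(Z) in 3 ≤ 5 steps

Reduction:
  start: add(SSZ, S^4(Z))
  →1  S(add(SZ, S^4(Z)))
  →2  S(S(add(Z, S^4(Z))))
  →3  S^6(Z)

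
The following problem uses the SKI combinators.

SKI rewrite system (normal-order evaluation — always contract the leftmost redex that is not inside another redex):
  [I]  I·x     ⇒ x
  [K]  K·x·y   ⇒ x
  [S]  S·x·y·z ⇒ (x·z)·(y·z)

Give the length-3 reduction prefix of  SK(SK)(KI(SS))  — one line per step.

  start: SK(SK)(KI(SS))
  [1] K(KI(SS))(SK(KI(SS)))
  [2] KI(SS)
  [3] I

Answer: after 3 steps: I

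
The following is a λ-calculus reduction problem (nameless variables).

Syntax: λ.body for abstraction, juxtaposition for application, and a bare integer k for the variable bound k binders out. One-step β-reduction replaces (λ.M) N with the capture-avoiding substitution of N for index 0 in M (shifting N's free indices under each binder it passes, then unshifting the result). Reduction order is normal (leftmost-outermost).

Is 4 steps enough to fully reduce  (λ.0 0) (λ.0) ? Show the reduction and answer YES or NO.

  start: (λ.0 0) (λ.0)
  step 1: (λ.0) (λ.0)
  step 2: λ.0

Answer: YES — reaches normal form λ.0 in 2 ≤ 4 steps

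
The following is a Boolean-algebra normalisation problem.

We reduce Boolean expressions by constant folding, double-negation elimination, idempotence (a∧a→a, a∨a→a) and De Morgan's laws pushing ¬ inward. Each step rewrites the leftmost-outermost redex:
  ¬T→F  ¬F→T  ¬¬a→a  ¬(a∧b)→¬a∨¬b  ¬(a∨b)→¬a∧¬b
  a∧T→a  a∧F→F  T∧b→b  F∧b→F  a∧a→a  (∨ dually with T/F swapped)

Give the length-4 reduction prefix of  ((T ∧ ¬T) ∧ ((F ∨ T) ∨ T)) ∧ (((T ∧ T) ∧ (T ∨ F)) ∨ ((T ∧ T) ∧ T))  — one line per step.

  start: ((T ∧ ¬T) ∧ ((F ∨ T) ∨ T)) ∧ (((T ∧ T) ∧ (T ∨ F)) ∨ ((T ∧ T) ∧ T))
  step 1: (¬T ∧ ((F ∨ T) ∨ T)) ∧ (((T ∧ T) ∧ (T ∨ F)) ∨ ((T ∧ T) ∧ T))
  step 2: (F ∧ ((F ∨ T) ∨ T)) ∧ (((T ∧ T) ∧ (T ∨ F)) ∨ ((T ∧ T) ∧ T))
  step 3: F ∧ (((T ∧ T) ∧ (T ∨ F)) ∨ ((T ∧ T) ∧ T))
  step 4: F

Answer: after 4 steps: F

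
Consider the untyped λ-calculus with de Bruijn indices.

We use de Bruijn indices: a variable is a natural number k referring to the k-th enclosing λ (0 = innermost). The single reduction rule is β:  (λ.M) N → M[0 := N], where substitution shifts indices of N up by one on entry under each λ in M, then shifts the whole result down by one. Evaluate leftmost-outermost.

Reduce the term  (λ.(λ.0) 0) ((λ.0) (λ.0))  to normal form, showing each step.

Answer: normal form = λ.0  (in 3 steps)

Working:
  start: (λ.(λ.0) 0) ((λ.0) (λ.0))
  step 1: (λ.0) ((λ.0) (λ.0))
  step 2: (λ.0) (λ.0)
  step 3: λ.0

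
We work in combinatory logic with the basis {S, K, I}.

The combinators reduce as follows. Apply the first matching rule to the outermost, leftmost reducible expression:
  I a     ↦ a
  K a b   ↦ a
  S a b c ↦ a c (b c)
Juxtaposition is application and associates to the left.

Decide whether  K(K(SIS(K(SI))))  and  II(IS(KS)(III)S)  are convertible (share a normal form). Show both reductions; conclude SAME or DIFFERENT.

Term A:
  start: K(K(SIS(K(SI))))
  [1] K(K(I(K(SI))(S(K(SI)))))
  [2] K(K(K(SI)(S(K(SI)))))
  [3] K(K(SI))

Term B:
  start: II(IS(KS)(III)S)
  [1] I(IS(KS)(III)S)
  [2] IS(KS)(III)S
  [3] S(KS)(III)S
  [4] KSS(IIIS)
  [5] S(IIIS)
  [6] S(IIS)
  [7] S(IS)
  [8] SS

Answer: DIFFERENT — A ⇓ K(K(SI)), B ⇓ SS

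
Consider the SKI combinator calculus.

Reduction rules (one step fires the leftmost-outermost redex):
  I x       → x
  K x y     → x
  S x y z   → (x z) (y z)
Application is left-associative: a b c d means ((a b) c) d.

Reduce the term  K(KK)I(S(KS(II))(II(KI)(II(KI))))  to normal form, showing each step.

Answer: normal form = K  (in 2 steps)

Reduction:
  start: K(KK)I(S(KS(II))(II(KI)(II(KI))))
  →1  KK(S(KS(II))(II(KI)(II(KI))))
  →2  K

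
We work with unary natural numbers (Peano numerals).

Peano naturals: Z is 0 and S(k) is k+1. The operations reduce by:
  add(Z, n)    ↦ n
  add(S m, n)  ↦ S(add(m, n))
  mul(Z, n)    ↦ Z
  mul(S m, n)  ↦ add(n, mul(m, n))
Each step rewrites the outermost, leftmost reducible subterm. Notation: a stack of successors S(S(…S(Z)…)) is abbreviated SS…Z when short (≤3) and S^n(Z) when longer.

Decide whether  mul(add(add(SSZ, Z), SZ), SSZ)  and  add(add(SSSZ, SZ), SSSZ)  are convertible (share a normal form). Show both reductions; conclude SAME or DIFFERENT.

Term A:
  start: mul(add(add(SSZ, Z), SZ), SSZ)
  →1  mul(add(S(add(SZ, Z)), SZ), SSZ)
  →2  mul(S(add(add(SZ, Z), SZ)), SSZ)
  →3  add(SSZ, mul(add(add(SZ, Z), SZ), SSZ))
  →4  S(add(SZ, mul(add(add(SZ, Z), SZ), SSZ)))
  →5  S(S(add(Z, mul(add(add(SZ, Z), SZ), SSZ))))
  →6  S(S(mul(add(add(SZ, Z), SZ), SSZ)))
  →7  S(S(mul(add(S(add(Z, Z)), SZ), SSZ)))
  →8  S(S(mul(S(add(add(Z, Z), SZ)), SSZ)))
  →9  S(S(add(SSZ, mul(add(add(Z, Z), SZ), SSZ))))
  →10  S(S(S(add(SZ, mul(add(add(Z, Z), SZ), SSZ)))))
  →11  S(S(S(S(add(Z, mul(add(add(Z, Z), SZ), SSZ))))))
  →12  S(S(S(S(mul(add(add(Z, Z), SZ), SSZ)))))
  →13  S(S(S(S(mul(add(Z, SZ), SSZ)))))
  →14  S(S(S(S(mul(SZ, SSZ)))))
  →15  S(S(S(S(add(SSZ, mul(Z, SSZ))))))
  →16  S(S(S(S(S(add(SZ, mul(Z, SSZ)))))))
  →17  S(S(S(S(S(S(add(Z, mul(Z, SSZ))))))))
  →18  S(S(S(S(S(S(mul(Z, SSZ)))))))
  →19  S^6(Z)

Term B:
  start: add(add(SSSZ, SZ), SSSZ)
  →1  add(S(add(SSZ, SZ)), SSSZ)
  →2  S(add(add(SSZ, SZ), SSSZ))
  →3  S(add(S(add(SZ, SZ)), SSSZ))
  →4  S(S(add(add(SZ, SZ), SSSZ)))
  →5  S(S(add(S(add(Z, SZ)), SSSZ)))
  →6  S(S(S(add(add(Z, SZ), SSSZ))))
  →7  S(S(S(add(SZ, SSSZ))))
  →8  S(S(S(S(add(Z, SSSZ)))))
  →9  S^7(Z)

Answer: DIFFERENT — A ⇓ S^6(Z), B ⇓ S^7(Z)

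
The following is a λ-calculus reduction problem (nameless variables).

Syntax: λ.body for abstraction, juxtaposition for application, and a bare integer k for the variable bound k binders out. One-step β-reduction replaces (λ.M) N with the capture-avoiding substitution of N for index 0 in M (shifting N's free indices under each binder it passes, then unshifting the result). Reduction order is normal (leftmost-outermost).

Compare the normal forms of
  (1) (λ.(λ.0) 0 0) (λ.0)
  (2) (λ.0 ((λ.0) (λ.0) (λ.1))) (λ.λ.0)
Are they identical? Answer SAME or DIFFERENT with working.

Term A:
  start: (λ.(λ.0) 0 0) (λ.0)
  →1  (λ.0) (λ.0) (λ.0)
  →2  (λ.0) (λ.0)
  →3  λ.0

Term B:
  start: (λ.0 ((λ.0) (λ.0) (λ.1))) (λ.λ.0)
  →1  (λ.λ.0) ((λ.0) (λ.0) (λ.λ.λ.0))
  →2  λ.0

Answer: SAME — A ⇓ λ.0, B ⇓ λ.0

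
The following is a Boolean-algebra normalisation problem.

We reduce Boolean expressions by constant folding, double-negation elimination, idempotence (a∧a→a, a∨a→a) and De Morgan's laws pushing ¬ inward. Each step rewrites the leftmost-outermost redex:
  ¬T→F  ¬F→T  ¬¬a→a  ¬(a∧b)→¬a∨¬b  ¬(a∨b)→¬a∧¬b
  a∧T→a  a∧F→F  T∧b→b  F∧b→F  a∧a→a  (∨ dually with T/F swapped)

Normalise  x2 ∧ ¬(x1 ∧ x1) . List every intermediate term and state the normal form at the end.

  start: x2 ∧ ¬(x1 ∧ x1)
  [1] x2 ∧ (¬x1 ∨ ¬x1)
  [2] x2 ∧ ¬x1

Answer: normal form = x2 ∧ ¬x1  (in 2 steps)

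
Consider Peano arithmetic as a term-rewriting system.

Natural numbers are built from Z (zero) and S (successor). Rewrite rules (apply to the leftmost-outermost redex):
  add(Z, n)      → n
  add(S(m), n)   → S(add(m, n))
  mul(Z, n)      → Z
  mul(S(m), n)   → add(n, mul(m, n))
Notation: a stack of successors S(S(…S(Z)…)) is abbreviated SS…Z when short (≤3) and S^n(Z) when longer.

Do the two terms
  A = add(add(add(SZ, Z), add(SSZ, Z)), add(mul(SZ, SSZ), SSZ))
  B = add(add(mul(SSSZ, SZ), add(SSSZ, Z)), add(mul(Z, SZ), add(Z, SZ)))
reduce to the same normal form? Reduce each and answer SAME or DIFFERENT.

Answer: SAME — A ⇓ S^7(Z), B ⇓ S^7(Z)

Working:
Term A:
  start: add(add(add(SZ, Z), add(SSZ, Z)), add(mul(SZ, SSZ), SSZ))
  [1] add(add(S(add(Z, Z)), add(SSZ, Z)), add(mul(SZ, SSZ), SSZ))
  [2] add(S(add(add(Z, Z), add(SSZ, Z))), add(mul(SZ, SSZ), SSZ))
  [3] S(add(add(add(Z, Z), add(SSZ, Z)), add(mul(SZ, SSZ), SSZ)))
  [4] S(add(add(Z, add(SSZ, Z)), add(mul(SZ, SSZ), SSZ)))
  [5] S(add(add(SSZ, Z), add(mul(SZ, SSZ), SSZ)))
  [6] S(add(S(add(SZ, Z)), add(mul(SZ, SSZ), SSZ)))
  [7] S(S(add(add(SZ, Z), add(mul(SZ, SSZ), SSZ))))
  [8] S(S(add(S(add(Z, Z)), add(mul(SZ, SSZ), SSZ))))
  [9] S(S(S(add(add(Z, Z), add(mul(SZ, SSZ), SSZ)))))
  [10] S(S(S(add(Z, add(mul(SZ, SSZ), SSZ)))))
  [11] S(S(S(add(mul(SZ, SSZ), SSZ))))
  [12] S(S(S(add(add(SSZ, mul(Z, SSZ)), SSZ))))
  [13] S(S(S(add(S(add(SZ, mul(Z, SSZ))), SSZ))))
  [14] S(S(S(S(add(add(SZ, mul(Z, SSZ)), SSZ)))))
  [15] S(S(S(S(add(S(add(Z, mul(Z, SSZ))), SSZ)))))
  [16] S(S(S(S(S(add(add(Z, mul(Z, SSZ)), SSZ))))))
  [17] S(S(S(S(S(add(mul(Z, SSZ), SSZ))))))
  [18] S(S(S(S(S(add(Z, SSZ))))))
  [19] S^7(Z)

Term B:
  start: add(add(mul(SSSZ, SZ), add(SSSZ, Z)), add(mul(Z, SZ), add(Z, SZ)))
  [1] add(add(add(SZ, mul(SSZ, SZ)), add(SSSZ, Z)), add(mul(Z, SZ), add(Z, SZ)))
  [2] add(add(S(add(Z, mul(SSZ, SZ))), add(SSSZ, Z)), add(mul(Z, SZ), add(Z, SZ)))
  [3] add(S(add(add(Z, mul(SSZ, SZ)), add(SSSZ, Z))), add(mul(Z, SZ), add(Z, SZ)))
  [4] S(add(add(add(Z, mul(SSZ, SZ)), add(SSSZ, Z)), add(mul(Z, SZ), add(Z, SZ))))
  [5] S(add(add(mul(SSZ, SZ), add(SSSZ, Z)), add(mul(Z, SZ), add(Z, SZ))))
  [6] S(add(add(add(SZ, mul(SZ, SZ)), add(SSSZ, Z)), add(mul(Z, SZ), add(Z, SZ))))
  [7] S(add(add(S(add(Z, mul(SZ, SZ))), add(SSSZ, Z)), add(mul(Z, SZ), add(Z, SZ))))
  [8] S(add(S(add(add(Z, mul(SZ, SZ)), add(SSSZ, Z))), add(mul(Z, SZ), add(Z, SZ))))
  [9] S(S(add(add(add(Z, mul(SZ, SZ)), add(SSSZ, Z)), add(mul(Z, SZ), add(Z, SZ)))))
  [10] S(S(add(add(mul(SZ, SZ), add(SSSZ, Z)), add(mul(Z, SZ), add(Z, SZ)))))
  [11] S(S(add(add(add(SZ, mul(Z, SZ)), add(SSSZ, Z)), add(mul(Z, SZ), add(Z, SZ)))))
  [12] S(S(add(add(S(add(Z, mul(Z, SZ))), add(SSSZ, Z)), add(mul(Z, SZ), add(Z, SZ)))))
  [13] S(S(add(S(add(add(Z, mul(Z, SZ)), add(SSSZ, Z))), add(mul(Z, SZ), add(Z, SZ)))))
  [14] S(S(S(add(add(add(Z, mul(Z, SZ)), add(SSSZ, Z)), add(mul(Z, SZ), add(Z, SZ))))))
  [15] S(S(S(add(add(mul(Z, SZ), add(SSSZ, Z)), add(mul(Z, SZ), add(Z, SZ))))))
  [16] S(S(S(add(add(Z, add(SSSZ, Z)), add(mul(Z, SZ), add(Z, SZ))))))
  [17] S(S(S(add(add(SSSZ, Z), add(mul(Z, SZ), add(Z, SZ))))))
  [18] S(S(S(add(S(add(SSZ, Z)), add(mul(Z, SZ), add(Z, SZ))))))
  [19] S(S(S(S(add(add(SSZ, Z), add(mul(Z, SZ), add(Z, SZ)))))))
  [20] S(S(S(S(add(S(add(SZ, Z)), add(mul(Z, SZ), add(Z, SZ)))))))
  [21] S(S(S(S(S(add(add(SZ, Z), add(mul(Z, SZ), add(Z, SZ))))))))
  [22] S(S(S(S(S(add(S(add(Z, Z)), add(mul(Z, SZ), add(Z, SZ))))))))
  [23] S(S(S(S(S(S(add(add(Z, Z), add(mul(Z, SZ), add(Z, SZ)))))))))
  [24] S(S(S(S(S(S(add(Z, add(mul(Z, SZ), add(Z, SZ)))))))))
  [25] S(S(S(S(S(S(add(mul(Z, SZ), add(Z, SZ))))))))
  [26] S(S(S(S(S(S(add(Z, add(Z, SZ))))))))
  [27] S(S(S(S(S(S(add(Z, SZ)))))))
  [28] S^7(Z)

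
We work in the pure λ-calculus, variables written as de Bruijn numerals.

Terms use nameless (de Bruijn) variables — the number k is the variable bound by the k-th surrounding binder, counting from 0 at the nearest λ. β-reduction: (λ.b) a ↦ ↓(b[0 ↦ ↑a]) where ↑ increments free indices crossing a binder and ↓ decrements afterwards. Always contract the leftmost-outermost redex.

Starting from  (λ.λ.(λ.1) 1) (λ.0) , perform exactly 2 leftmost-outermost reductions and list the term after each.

Answer: after 2 steps: λ.0

Working:
  start: (λ.λ.(λ.1) 1) (λ.0)
  step 1: λ.(λ.1) (λ.0)
  step 2: λ.0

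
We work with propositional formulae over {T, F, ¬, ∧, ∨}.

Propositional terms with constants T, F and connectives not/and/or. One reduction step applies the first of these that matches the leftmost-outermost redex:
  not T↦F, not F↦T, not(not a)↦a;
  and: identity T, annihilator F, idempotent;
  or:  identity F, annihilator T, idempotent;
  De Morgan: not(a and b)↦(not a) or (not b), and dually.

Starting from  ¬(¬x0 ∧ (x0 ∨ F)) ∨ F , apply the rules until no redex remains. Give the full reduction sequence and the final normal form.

  start: ¬(¬x0 ∧ (x0 ∨ F)) ∨ F
  [1] ¬(¬x0 ∧ (x0 ∨ F))
  [2] ¬¬x0 ∨ ¬(x0 ∨ F)
  [3] x0 ∨ ¬(x0 ∨ F)
  [4] x0 ∨ (¬x0 ∧ ¬F)
  [5] x0 ∨ (¬x0 ∧ T)
  [6] x0 ∨ ¬x0

Answer: normal form = x0 ∨ ¬x0  (in 6 steps)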